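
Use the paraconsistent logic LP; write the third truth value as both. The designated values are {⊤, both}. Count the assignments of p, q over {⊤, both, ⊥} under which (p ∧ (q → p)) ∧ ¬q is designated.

4

Designated under: (p=⊤, q=both); (p=⊤, q=⊥); (p=both, q=both); (p=both, q=⊥).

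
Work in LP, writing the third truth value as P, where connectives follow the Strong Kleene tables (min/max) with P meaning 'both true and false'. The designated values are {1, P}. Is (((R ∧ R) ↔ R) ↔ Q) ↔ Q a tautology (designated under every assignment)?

Every assignment of R, Q over {1, P, 0} gives a value in {1, P}.
In particular, with R=P, Q=P: (((R ∧ R) ↔ R) ↔ Q) ↔ Q = P.

Yes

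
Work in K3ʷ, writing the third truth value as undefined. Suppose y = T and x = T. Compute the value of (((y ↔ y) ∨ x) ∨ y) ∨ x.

y ↔ y = T ↔ T = T
(y ↔ y) ∨ x = T ∨ T = T
((y ↔ y) ∨ x) ∨ y = T ∨ T = T
(((y ↔ y) ∨ x) ∨ y) ∨ x = T ∨ T = T

T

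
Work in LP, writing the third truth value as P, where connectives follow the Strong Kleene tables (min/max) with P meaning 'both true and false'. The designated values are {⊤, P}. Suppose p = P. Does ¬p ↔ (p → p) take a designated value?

Yes

¬p = ¬P = P
p → p = P → P = P
¬p ↔ (p → p) = P ↔ P = P
P ∈ {⊤, P}.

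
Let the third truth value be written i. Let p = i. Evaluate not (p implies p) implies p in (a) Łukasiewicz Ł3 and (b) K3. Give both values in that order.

⊤; i

In Łukasiewicz Ł3: p implies p = i implies i = ⊤  [min(1, 1−½+½)]
not (p implies p) = not ⊤ = ⊥
not (p implies p) implies p = ⊥ implies i = ⊤
In K3: p implies p = i implies i = i
not (p implies p) = not i = i
not (p implies p) implies p = i implies i = i
They differ because Łukasiewicz Ł3 and K3 treat i differently under implication.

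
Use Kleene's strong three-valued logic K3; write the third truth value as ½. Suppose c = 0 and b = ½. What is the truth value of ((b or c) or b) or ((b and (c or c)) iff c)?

1

b or c = ½ or 0 = ½
(b or c) or b = ½ or ½ = ½
c or c = 0 or 0 = 0
b and (c or c) = ½ and 0 = 0
(b and (c or c)) iff c = 0 iff 0 = 1
((b or c) or b) or ((b and (c or c)) iff c) = ½ or 1 = 1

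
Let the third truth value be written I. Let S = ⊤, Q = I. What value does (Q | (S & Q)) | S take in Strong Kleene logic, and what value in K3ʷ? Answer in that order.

In Strong Kleene logic: S & Q = ⊤ & I = I
Q | (S & Q) = I | I = I
(Q | (S & Q)) | S = I | ⊤ = ⊤
In K3ʷ: S & Q = ⊤ & I = I
Q | (S & Q) = I | I = I
(Q | (S & Q)) | S = I | ⊤ = I
They differ because Strong Kleene logic and K3ʷ treat I differently under the binary connectives.

⊤; I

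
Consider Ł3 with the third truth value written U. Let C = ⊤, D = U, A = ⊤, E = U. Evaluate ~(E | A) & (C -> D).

E | A = U | ⊤ = ⊤
~(E | A) = ~⊤ = ⊥
C -> D = ⊤ -> U = U
~(E | A) & (C -> D) = ⊥ & U = ⊥

⊥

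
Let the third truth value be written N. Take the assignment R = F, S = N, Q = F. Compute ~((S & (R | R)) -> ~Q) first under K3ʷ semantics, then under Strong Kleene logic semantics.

N; F

In K3ʷ: R | R = F | F = F
S & (R | R) = N & F = N
~Q = ~F = T
(S & (R | R)) -> ~Q = N -> T = N  [any arg is the third value ⇒ result is the third value]
~((S & (R | R)) -> ~Q) = ~N = N
In Strong Kleene logic: R | R = F | F = F
S & (R | R) = N & F = F
~Q = ~F = T
(S & (R | R)) -> ~Q = F -> T = T
~((S & (R | R)) -> ~Q) = ~T = F
They differ because K3ʷ and Strong Kleene logic treat N differently under the binary connectives.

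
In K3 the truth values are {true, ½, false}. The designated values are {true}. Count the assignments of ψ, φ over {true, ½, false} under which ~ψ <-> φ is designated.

2

Designated under: (ψ=true, φ=false); (ψ=false, φ=true).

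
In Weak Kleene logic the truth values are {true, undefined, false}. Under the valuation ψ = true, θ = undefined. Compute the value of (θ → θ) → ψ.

undefined

θ → θ = undefined → undefined = undefined  [any arg is the third value ⇒ result is the third value]
(θ → θ) → ψ = undefined → true = undefined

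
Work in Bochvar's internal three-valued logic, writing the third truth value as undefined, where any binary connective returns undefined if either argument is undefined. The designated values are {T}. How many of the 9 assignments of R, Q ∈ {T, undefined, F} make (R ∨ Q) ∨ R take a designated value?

3

Designated under: (R=T, Q=T); (R=T, Q=F); (R=F, Q=T).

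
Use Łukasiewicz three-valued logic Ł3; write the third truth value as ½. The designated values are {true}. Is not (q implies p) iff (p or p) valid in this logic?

Countermodel: q=true, p=true gives false, which is not designated.

No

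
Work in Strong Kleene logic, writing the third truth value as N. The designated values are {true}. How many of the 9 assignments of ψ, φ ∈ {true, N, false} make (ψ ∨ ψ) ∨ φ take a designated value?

5

Of the 9 assignments, 5 give a value in {true}.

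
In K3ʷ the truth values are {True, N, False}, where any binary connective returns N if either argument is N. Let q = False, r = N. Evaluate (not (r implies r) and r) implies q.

r implies r = N implies N = N
not (r implies r) = not N = N
not (r implies r) and r = N and N = N
(not (r implies r) and r) implies q = N implies False = N

N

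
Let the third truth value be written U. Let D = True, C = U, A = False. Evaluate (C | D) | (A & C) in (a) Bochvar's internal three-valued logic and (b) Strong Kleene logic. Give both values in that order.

In Bochvar's internal three-valued logic: C | D = U | True = U
A & C = False & U = U
(C | D) | (A & C) = U | U = U
In Strong Kleene logic: C | D = U | True = True
A & C = False & U = False
(C | D) | (A & C) = True | False = True
They differ because Bochvar's internal three-valued logic and Strong Kleene logic treat U differently under the binary connectives.

U; True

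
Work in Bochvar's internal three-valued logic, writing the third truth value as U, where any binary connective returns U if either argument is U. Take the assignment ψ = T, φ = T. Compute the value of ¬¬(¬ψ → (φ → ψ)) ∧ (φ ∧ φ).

T

¬ψ = ¬T = F
φ → ψ = T → T = T
¬ψ → (φ → ψ) = F → T = T
¬(¬ψ → (φ → ψ)) = ¬T = F
¬¬(¬ψ → (φ → ψ)) = ¬F = T
φ ∧ φ = T ∧ T = T
¬¬(¬ψ → (φ → ψ)) ∧ (φ ∧ φ) = T ∧ T = T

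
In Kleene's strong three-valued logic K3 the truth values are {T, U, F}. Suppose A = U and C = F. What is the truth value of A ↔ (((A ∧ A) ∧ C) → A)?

A ∧ A = U ∧ U = U
(A ∧ A) ∧ C = U ∧ F = F
((A ∧ A) ∧ C) → A = F → U = T  [¬F ∨ U]
A ↔ (((A ∧ A) ∧ C) → A) = U ↔ T = U

U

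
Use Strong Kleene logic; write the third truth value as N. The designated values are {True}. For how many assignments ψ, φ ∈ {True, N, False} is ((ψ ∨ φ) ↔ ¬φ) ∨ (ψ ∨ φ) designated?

Of the 9 assignments, 5 give a value in {True}.

5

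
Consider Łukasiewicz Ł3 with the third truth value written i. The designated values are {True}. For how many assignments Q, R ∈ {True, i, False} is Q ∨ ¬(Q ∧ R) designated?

Of the 9 assignments, 7 give a value in {True}.

7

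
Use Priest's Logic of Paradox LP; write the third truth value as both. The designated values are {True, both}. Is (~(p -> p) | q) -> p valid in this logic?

No

Countermodel: p=False, q=True gives False, which is not designated.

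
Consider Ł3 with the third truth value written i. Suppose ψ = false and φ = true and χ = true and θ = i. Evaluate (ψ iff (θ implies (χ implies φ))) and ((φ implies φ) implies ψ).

χ implies φ = true implies true = true
θ implies (χ implies φ) = i implies true = true  [min(1, 1−½+1)]
ψ iff (θ implies (χ implies φ)) = false iff true = false
φ implies φ = true implies true = true
(φ implies φ) implies ψ = true implies false = false
(ψ iff (θ implies (χ implies φ))) and ((φ implies φ) implies ψ) = false and false = false

false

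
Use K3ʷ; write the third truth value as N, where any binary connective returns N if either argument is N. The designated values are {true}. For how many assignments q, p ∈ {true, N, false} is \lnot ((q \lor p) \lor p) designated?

Designated under: (q=false, p=false).

1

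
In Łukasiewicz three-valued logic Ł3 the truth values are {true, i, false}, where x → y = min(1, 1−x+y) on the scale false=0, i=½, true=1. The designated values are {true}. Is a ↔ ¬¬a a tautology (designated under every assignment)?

Yes

Every assignment of a over {true, i, false} gives a value in {true}.
In particular, with a=i: a ↔ ¬¬a = true.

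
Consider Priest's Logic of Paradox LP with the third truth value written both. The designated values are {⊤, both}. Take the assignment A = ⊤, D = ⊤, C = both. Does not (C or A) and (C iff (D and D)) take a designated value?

No

C or A = both or ⊤ = ⊤
not (C or A) = not ⊤ = ⊥
D and D = ⊤ and ⊤ = ⊤
C iff (D and D) = both iff ⊤ = both
not (C or A) and (C iff (D and D)) = ⊥ and both = ⊥
⊥ ∉ {⊤, both}.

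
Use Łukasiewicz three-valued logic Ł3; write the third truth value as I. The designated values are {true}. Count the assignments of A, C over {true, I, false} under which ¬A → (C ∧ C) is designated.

6

Of the 9 assignments, 6 give a value in {true}.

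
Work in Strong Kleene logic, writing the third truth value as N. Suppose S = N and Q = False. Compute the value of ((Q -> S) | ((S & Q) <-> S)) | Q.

True

Q -> S = False -> N = True  [~False | N]
S & Q = N & False = False
(S & Q) <-> S = False <-> N = N
(Q -> S) | ((S & Q) <-> S) = True | N = True
((Q -> S) | ((S & Q) <-> S)) | Q = True | False = True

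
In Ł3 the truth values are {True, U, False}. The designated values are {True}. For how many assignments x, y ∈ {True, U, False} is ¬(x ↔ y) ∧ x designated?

1

Designated under: (x=True, y=False).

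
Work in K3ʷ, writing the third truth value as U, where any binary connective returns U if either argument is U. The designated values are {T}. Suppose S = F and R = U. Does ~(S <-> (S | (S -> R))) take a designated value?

No

S -> R = F -> U = U
S | (S -> R) = F | U = U
S <-> (S | (S -> R)) = F <-> U = U
~(S <-> (S | (S -> R))) = ~U = U
U ∉ {T}.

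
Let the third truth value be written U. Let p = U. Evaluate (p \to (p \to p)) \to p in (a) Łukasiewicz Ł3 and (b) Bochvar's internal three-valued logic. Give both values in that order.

In Łukasiewicz Ł3: p \to p = U \to U = ⊤  [min(1, 1−½+½)]
p \to (p \to p) = U \to ⊤ = ⊤
(p \to (p \to p)) \to p = ⊤ \to U = U
In Bochvar's internal three-valued logic: p \to p = U \to U = U  [any arg is the third value ⇒ result is the third value]
p \to (p \to p) = U \to U = U
(p \to (p \to p)) \to p = U \to U = U

U; U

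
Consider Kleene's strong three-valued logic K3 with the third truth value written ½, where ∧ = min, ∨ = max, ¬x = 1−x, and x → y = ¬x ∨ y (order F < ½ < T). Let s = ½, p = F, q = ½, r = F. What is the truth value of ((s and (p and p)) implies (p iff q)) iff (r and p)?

p and p = F and F = F
s and (p and p) = ½ and F = F
p iff q = F iff ½ = ½
(s and (p and p)) implies (p iff q) = F implies ½ = T  [not F or ½]
r and p = F and F = F
((s and (p and p)) implies (p iff q)) iff (r and p) = T iff F = F

F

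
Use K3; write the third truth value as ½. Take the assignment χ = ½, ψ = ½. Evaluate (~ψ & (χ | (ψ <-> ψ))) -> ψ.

½

~ψ = ~½ = ½
ψ <-> ψ = ½ <-> ½ = ½
χ | (ψ <-> ψ) = ½ | ½ = ½
~ψ & (χ | (ψ <-> ψ)) = ½ & ½ = ½
(~ψ & (χ | (ψ <-> ψ))) -> ψ = ½ -> ½ = ½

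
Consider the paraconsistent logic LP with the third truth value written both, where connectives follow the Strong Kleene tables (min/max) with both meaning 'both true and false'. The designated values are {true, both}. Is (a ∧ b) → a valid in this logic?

Yes

Every assignment of a, b over {true, both, false} gives a value in {true, both}.
In particular, with a=both, b=both: (a ∧ b) → a = both.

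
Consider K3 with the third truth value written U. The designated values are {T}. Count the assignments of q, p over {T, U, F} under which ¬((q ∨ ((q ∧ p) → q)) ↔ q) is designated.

Designated under: (q=F, p=T); (q=F, p=U); (q=F, p=F).

3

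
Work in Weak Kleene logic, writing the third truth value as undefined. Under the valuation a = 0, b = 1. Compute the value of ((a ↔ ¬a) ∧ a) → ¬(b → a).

1

¬a = ¬0 = 1
a ↔ ¬a = 0 ↔ 1 = 0
(a ↔ ¬a) ∧ a = 0 ∧ 0 = 0
b → a = 1 → 0 = 0
¬(b → a) = ¬0 = 1
((a ↔ ¬a) ∧ a) → ¬(b → a) = 0 → 1 = 1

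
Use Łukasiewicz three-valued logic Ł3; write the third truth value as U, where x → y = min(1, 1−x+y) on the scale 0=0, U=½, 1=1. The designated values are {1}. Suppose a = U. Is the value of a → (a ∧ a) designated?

Yes

a ∧ a = U ∧ U = U
a → (a ∧ a) = U → U = 1
1 ∈ {1}.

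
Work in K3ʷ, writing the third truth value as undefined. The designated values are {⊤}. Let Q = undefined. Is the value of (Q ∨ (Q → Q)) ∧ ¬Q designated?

No

Q → Q = undefined → undefined = undefined  [any arg is the third value ⇒ result is the third value]
Q ∨ (Q → Q) = undefined ∨ undefined = undefined
¬Q = ¬undefined = undefined
(Q ∨ (Q → Q)) ∧ ¬Q = undefined ∧ undefined = undefined
undefined ∉ {⊤}.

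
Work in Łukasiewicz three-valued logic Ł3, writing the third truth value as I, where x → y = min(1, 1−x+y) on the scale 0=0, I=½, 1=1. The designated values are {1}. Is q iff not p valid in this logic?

No

Countermodel: q=1, p=1 gives 0, which is not designated.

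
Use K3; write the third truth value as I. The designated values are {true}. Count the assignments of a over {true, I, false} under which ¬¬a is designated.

1

a=true: true ✓
a=I: I ·
a=false: false ·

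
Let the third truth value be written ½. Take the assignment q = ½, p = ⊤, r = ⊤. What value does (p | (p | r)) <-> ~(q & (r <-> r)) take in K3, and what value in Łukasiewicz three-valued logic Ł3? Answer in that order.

½; ½

In K3: p | r = ⊤ | ⊤ = ⊤
p | (p | r) = ⊤ | ⊤ = ⊤
r <-> r = ⊤ <-> ⊤ = ⊤
q & (r <-> r) = ½ & ⊤ = ½
~(q & (r <-> r)) = ~½ = ½
(p | (p | r)) <-> ~(q & (r <-> r)) = ⊤ <-> ½ = ½
In Łukasiewicz three-valued logic Ł3: p | r = ⊤ | ⊤ = ⊤
p | (p | r) = ⊤ | ⊤ = ⊤
r <-> r = ⊤ <-> ⊤ = ⊤
q & (r <-> r) = ½ & ⊤ = ½
~(q & (r <-> r)) = ~½ = ½
(p | (p | r)) <-> ~(q & (r <-> r)) = ⊤ <-> ½ = ½  [1 − |1−½|]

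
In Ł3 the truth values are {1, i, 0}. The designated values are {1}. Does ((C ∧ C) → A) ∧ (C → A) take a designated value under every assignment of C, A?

No

Countermodel: C=1, A=i gives i, which is not designated.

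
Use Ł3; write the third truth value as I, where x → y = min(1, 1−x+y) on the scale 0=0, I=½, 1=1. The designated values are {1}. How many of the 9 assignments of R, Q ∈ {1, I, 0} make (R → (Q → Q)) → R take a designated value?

3

Designated under: (R=1, Q=1); (R=1, Q=I); (R=1, Q=0).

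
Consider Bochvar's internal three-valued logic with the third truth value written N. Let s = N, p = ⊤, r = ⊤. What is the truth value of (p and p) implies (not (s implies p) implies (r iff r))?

p and p = ⊤ and ⊤ = ⊤
s implies p = N implies ⊤ = N
not (s implies p) = not N = N
r iff r = ⊤ iff ⊤ = ⊤
not (s implies p) implies (r iff r) = N implies ⊤ = N
(p and p) implies (not (s implies p) implies (r iff r)) = ⊤ implies N = N

N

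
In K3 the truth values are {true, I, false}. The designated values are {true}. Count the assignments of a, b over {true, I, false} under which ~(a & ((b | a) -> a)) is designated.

3

Designated under: (a=false, b=true); (a=false, b=I); (a=false, b=false).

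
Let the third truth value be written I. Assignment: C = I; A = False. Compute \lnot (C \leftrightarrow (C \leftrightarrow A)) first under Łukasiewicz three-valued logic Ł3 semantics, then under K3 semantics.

False; I

In Łukasiewicz three-valued logic Ł3: C \leftrightarrow A = I \leftrightarrow False = I  [1 − |½−0|]
C \leftrightarrow (C \leftrightarrow A) = I \leftrightarrow I = True
\lnot (C \leftrightarrow (C \leftrightarrow A)) = \lnot True = False
In K3: C \leftrightarrow A = I \leftrightarrow False = I
C \leftrightarrow (C \leftrightarrow A) = I \leftrightarrow I = I
\lnot (C \leftrightarrow (C \leftrightarrow A)) = \lnot I = I
They differ because Łukasiewicz three-valued logic Ł3 and K3 treat I differently under implication.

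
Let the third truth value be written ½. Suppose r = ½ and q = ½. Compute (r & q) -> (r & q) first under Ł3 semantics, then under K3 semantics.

true; ½

In Ł3: r & q = ½ & ½ = ½
r & q = ½ & ½ = ½
(r & q) -> (r & q) = ½ -> ½ = true  [min(1, 1−½+½)]
In K3: r & q = ½ & ½ = ½
r & q = ½ & ½ = ½
(r & q) -> (r & q) = ½ -> ½ = ½
They differ because Ł3 and K3 treat ½ differently under implication.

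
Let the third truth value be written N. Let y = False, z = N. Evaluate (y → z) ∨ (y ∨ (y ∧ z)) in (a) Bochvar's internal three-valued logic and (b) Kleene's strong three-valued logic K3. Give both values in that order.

N; True

In Bochvar's internal three-valued logic: y → z = False → N = N  [any arg is the third value ⇒ result is the third value]
y ∧ z = False ∧ N = N
y ∨ (y ∧ z) = False ∨ N = N
(y → z) ∨ (y ∨ (y ∧ z)) = N ∨ N = N
In Kleene's strong three-valued logic K3: y → z = False → N = True  [¬False ∨ N]
y ∧ z = False ∧ N = False
y ∨ (y ∧ z) = False ∨ False = False
(y → z) ∨ (y ∨ (y ∧ z)) = True ∨ False = True
They differ because Bochvar's internal three-valued logic and Kleene's strong three-valued logic K3 treat N differently under the binary connectives.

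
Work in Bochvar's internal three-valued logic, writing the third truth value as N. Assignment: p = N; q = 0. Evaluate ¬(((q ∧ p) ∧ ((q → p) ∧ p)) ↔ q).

q ∧ p = 0 ∧ N = N
q → p = 0 → N = N  [any arg is the third value ⇒ result is the third value]
(q → p) ∧ p = N ∧ N = N
(q ∧ p) ∧ ((q → p) ∧ p) = N ∧ N = N
((q ∧ p) ∧ ((q → p) ∧ p)) ↔ q = N ↔ 0 = N
¬(((q ∧ p) ∧ ((q → p) ∧ p)) ↔ q) = ¬N = N

N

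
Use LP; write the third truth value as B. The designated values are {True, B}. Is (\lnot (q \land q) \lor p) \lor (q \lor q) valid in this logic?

Every assignment of q, p over {True, B, False} gives a value in {True, B}.
In particular, with q=B, p=B: (\lnot (q \land q) \lor p) \lor (q \lor q) = B.

Yes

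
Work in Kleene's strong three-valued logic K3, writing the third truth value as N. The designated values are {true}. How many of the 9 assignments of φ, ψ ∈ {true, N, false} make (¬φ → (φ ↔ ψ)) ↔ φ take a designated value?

Designated under: (φ=true, ψ=true); (φ=true, ψ=N); (φ=true, ψ=false); (φ=false, ψ=true).

4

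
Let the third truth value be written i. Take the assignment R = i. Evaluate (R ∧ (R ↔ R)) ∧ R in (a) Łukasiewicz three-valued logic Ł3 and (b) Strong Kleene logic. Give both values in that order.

In Łukasiewicz three-valued logic Ł3: R ↔ R = i ↔ i = T  [1 − |½−½|]
R ∧ (R ↔ R) = i ∧ T = i
(R ∧ (R ↔ R)) ∧ R = i ∧ i = i
In Strong Kleene logic: R ↔ R = i ↔ i = i
R ∧ (R ↔ R) = i ∧ i = i
(R ∧ (R ↔ R)) ∧ R = i ∧ i = i

i; i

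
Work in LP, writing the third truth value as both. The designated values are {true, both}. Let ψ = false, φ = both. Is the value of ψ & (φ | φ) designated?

No

φ | φ = both | both = both
ψ & (φ | φ) = false & both = false
false ∉ {true, both}.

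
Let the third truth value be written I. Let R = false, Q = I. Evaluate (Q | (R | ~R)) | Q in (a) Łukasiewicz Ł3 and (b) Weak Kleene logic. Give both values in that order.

In Łukasiewicz Ł3: ~R = ~false = true
R | ~R = false | true = true
Q | (R | ~R) = I | true = true
(Q | (R | ~R)) | Q = true | I = true
In Weak Kleene logic: ~R = ~false = true
R | ~R = false | true = true
Q | (R | ~R) = I | true = I
(Q | (R | ~R)) | Q = I | I = I
They differ because Łukasiewicz Ł3 and Weak Kleene logic treat I differently under the binary connectives.

true; I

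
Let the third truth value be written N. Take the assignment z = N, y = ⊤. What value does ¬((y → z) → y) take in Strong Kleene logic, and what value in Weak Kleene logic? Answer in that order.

⊥; N

In Strong Kleene logic: y → z = ⊤ → N = N
(y → z) → y = N → ⊤ = ⊤
¬((y → z) → y) = ¬⊤ = ⊥
In Weak Kleene logic: y → z = ⊤ → N = N  [any arg is the third value ⇒ result is the third value]
(y → z) → y = N → ⊤ = N
¬((y → z) → y) = ¬N = N
They differ because Strong Kleene logic and Weak Kleene logic treat N differently under the binary connectives.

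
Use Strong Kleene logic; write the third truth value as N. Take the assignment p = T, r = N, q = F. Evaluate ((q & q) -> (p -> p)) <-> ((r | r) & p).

N

q & q = F & F = F
p -> p = T -> T = T
(q & q) -> (p -> p) = F -> T = T
r | r = N | N = N
(r | r) & p = N & T = N
((q & q) -> (p -> p)) <-> ((r | r) & p) = T <-> N = N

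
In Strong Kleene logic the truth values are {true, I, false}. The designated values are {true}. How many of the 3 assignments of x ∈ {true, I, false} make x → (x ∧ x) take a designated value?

2

x=true: true ✓
x=I: I ·
x=false: true ✓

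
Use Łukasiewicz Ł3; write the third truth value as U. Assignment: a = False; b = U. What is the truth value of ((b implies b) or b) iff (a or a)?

b implies b = U implies U = True  [min(1, 1−½+½)]
(b implies b) or b = True or U = True
a or a = False or False = False
((b implies b) or b) iff (a or a) = True iff False = False

False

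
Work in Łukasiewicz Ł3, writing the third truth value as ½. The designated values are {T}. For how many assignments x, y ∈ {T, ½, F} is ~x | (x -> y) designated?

Of the 9 assignments, 6 give a value in {T}.

6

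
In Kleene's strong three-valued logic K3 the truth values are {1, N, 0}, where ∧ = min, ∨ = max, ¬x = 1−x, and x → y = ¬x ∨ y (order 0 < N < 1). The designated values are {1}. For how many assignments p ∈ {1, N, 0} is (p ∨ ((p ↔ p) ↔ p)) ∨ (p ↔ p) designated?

p=1: 1 ✓
p=N: N ·
p=0: 1 ✓

2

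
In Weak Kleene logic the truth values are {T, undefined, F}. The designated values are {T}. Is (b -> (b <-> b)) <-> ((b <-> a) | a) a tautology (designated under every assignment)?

No

Countermodel: b=T, a=undefined gives undefined, which is not designated.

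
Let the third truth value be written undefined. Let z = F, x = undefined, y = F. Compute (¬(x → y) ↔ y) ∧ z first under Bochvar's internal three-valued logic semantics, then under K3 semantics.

In Bochvar's internal three-valued logic: x → y = undefined → F = undefined
¬(x → y) = ¬undefined = undefined
¬(x → y) ↔ y = undefined ↔ F = undefined
(¬(x → y) ↔ y) ∧ z = undefined ∧ F = undefined
In K3: x → y = undefined → F = undefined  [¬undefined ∨ F]
¬(x → y) = ¬undefined = undefined
¬(x → y) ↔ y = undefined ↔ F = undefined
(¬(x → y) ↔ y) ∧ z = undefined ∧ F = F
They differ because Bochvar's internal three-valued logic and K3 treat undefined differently under the binary connectives.

undefined; F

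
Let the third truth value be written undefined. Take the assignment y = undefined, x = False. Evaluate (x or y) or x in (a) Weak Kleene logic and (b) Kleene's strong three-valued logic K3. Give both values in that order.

In Weak Kleene logic: x or y = False or undefined = undefined
(x or y) or x = undefined or False = undefined
In Kleene's strong three-valued logic K3: x or y = False or undefined = undefined
(x or y) or x = undefined or False = undefined

undefined; undefined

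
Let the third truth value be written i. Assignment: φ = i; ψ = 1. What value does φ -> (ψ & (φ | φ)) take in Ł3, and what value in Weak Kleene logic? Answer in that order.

In Ł3: φ | φ = i | i = i
ψ & (φ | φ) = 1 & i = i
φ -> (ψ & (φ | φ)) = i -> i = 1  [min(1, 1−½+½)]
In Weak Kleene logic: φ | φ = i | i = i
ψ & (φ | φ) = 1 & i = i
φ -> (ψ & (φ | φ)) = i -> i = i  [any arg is the third value ⇒ result is the third value]
They differ because Ł3 and Weak Kleene logic treat i differently under the binary connectives.

1; i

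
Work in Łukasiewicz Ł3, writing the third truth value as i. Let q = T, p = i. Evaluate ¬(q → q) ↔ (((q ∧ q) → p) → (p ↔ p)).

q → q = T → T = T
¬(q → q) = ¬T = F
q ∧ q = T ∧ T = T
(q ∧ q) → p = T → i = i  [min(1, 1−1+½)]
p ↔ p = i ↔ i = T
((q ∧ q) → p) → (p ↔ p) = i → T = T
¬(q → q) ↔ (((q ∧ q) → p) → (p ↔ p)) = F ↔ T = F

F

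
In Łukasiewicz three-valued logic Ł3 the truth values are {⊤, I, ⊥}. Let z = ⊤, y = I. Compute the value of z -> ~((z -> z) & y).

I

z -> z = ⊤ -> ⊤ = ⊤
(z -> z) & y = ⊤ & I = I
~((z -> z) & y) = ~I = I
z -> ~((z -> z) & y) = ⊤ -> I = I  [min(1, 1−1+½)]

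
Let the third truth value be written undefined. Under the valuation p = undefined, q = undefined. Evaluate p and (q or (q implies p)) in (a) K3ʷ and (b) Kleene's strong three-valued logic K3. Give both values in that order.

In K3ʷ: q implies p = undefined implies undefined = undefined  [any arg is the third value ⇒ result is the third value]
q or (q implies p) = undefined or undefined = undefined
p and (q or (q implies p)) = undefined and undefined = undefined
In Kleene's strong three-valued logic K3: q implies p = undefined implies undefined = undefined  [not undefined or undefined]
q or (q implies p) = undefined or undefined = undefined
p and (q or (q implies p)) = undefined and undefined = undefined

undefined; undefined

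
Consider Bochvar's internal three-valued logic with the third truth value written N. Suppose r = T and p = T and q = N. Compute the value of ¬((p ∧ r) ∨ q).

p ∧ r = T ∧ T = T
(p ∧ r) ∨ q = T ∨ N = N
¬((p ∧ r) ∨ q) = ¬N = N

N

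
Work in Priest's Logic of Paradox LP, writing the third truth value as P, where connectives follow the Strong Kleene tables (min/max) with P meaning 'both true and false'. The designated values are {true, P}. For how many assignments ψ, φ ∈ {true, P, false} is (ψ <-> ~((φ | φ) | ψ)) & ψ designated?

Designated under: (ψ=P, φ=true); (ψ=P, φ=P); (ψ=P, φ=false).

3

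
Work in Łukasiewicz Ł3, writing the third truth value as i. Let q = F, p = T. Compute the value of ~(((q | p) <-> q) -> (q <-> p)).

F

q | p = F | T = T
(q | p) <-> q = T <-> F = F
q <-> p = F <-> T = F
((q | p) <-> q) -> (q <-> p) = F -> F = T
~(((q | p) <-> q) -> (q <-> p)) = ~T = F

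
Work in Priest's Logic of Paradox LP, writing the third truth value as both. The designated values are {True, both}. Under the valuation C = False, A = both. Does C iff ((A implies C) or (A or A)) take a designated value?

A implies C = both implies False = both  [not both or False]
A or A = both or both = both
(A implies C) or (A or A) = both or both = both
C iff ((A implies C) or (A or A)) = False iff both = both
both ∈ {True, both}.

Yes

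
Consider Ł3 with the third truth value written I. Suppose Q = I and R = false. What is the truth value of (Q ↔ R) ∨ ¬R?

Q ↔ R = I ↔ false = I
¬R = ¬false = true
(Q ↔ R) ∨ ¬R = I ∨ true = true

true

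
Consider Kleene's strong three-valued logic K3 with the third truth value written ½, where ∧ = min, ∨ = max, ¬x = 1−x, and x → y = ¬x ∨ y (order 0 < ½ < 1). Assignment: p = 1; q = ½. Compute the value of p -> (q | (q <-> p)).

½

q <-> p = ½ <-> 1 = ½
q | (q <-> p) = ½ | ½ = ½
p -> (q | (q <-> p)) = 1 -> ½ = ½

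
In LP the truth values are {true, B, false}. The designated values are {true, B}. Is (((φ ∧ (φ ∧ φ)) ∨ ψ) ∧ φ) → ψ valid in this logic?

No

Countermodel: φ=true, ψ=false gives false, which is not designated.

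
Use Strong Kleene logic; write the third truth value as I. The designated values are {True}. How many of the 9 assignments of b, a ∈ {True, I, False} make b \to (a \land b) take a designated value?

Designated under: (b=True, a=True); (b=False, a=True); (b=False, a=I); (b=False, a=False).

4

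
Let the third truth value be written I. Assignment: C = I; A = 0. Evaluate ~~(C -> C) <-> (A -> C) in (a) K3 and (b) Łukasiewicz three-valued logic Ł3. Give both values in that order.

I; 1

In K3: C -> C = I -> I = I  [~I | I]
~(C -> C) = ~I = I
~~(C -> C) = ~I = I
A -> C = 0 -> I = 1
~~(C -> C) <-> (A -> C) = I <-> 1 = I
In Łukasiewicz three-valued logic Ł3: C -> C = I -> I = 1
~(C -> C) = ~1 = 0
~~(C -> C) = ~0 = 1
A -> C = 0 -> I = 1
~~(C -> C) <-> (A -> C) = 1 <-> 1 = 1
They differ because K3 and Łukasiewicz three-valued logic Ł3 treat I differently under implication.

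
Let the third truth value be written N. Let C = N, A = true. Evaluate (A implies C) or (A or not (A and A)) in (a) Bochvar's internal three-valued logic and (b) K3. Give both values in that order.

N; true

In Bochvar's internal three-valued logic: A implies C = true implies N = N  [any arg is the third value ⇒ result is the third value]
A and A = true and true = true
not (A and A) = not true = false
A or not (A and A) = true or false = true
(A implies C) or (A or not (A and A)) = N or true = N
In K3: A implies C = true implies N = N  [not true or N]
A and A = true and true = true
not (A and A) = not true = false
A or not (A and A) = true or false = true
(A implies C) or (A or not (A and A)) = N or true = true
They differ because Bochvar's internal three-valued logic and K3 treat N differently under the binary connectives.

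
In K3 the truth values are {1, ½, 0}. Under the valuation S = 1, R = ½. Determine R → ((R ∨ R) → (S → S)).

1

R ∨ R = ½ ∨ ½ = ½
S → S = 1 → 1 = 1
(R ∨ R) → (S → S) = ½ → 1 = 1  [¬½ ∨ 1]
R → ((R ∨ R) → (S → S)) = ½ → 1 = 1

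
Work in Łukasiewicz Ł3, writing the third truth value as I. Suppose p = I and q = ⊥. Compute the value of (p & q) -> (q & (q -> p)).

p & q = I & ⊥ = ⊥
q -> p = ⊥ -> I = ⊤  [min(1, 1−0+½)]
q & (q -> p) = ⊥ & ⊤ = ⊥
(p & q) -> (q & (q -> p)) = ⊥ -> ⊥ = ⊤

⊤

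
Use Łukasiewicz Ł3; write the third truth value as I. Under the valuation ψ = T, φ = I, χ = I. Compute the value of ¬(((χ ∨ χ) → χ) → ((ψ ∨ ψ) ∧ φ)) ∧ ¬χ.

χ ∨ χ = I ∨ I = I
(χ ∨ χ) → χ = I → I = T  [min(1, 1−½+½)]
ψ ∨ ψ = T ∨ T = T
(ψ ∨ ψ) ∧ φ = T ∧ I = I
((χ ∨ χ) → χ) → ((ψ ∨ ψ) ∧ φ) = T → I = I
¬(((χ ∨ χ) → χ) → ((ψ ∨ ψ) ∧ φ)) = ¬I = I
¬χ = ¬I = I
¬(((χ ∨ χ) → χ) → ((ψ ∨ ψ) ∧ φ)) ∧ ¬χ = I ∧ I = I

I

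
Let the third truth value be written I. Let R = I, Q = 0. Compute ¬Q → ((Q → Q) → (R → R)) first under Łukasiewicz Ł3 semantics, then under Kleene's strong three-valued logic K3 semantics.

1; I

In Łukasiewicz Ł3: ¬Q = ¬0 = 1
Q → Q = 0 → 0 = 1
R → R = I → I = 1  [min(1, 1−½+½)]
(Q → Q) → (R → R) = 1 → 1 = 1
¬Q → ((Q → Q) → (R → R)) = 1 → 1 = 1
In Kleene's strong three-valued logic K3: ¬Q = ¬0 = 1
Q → Q = 0 → 0 = 1
R → R = I → I = I  [¬I ∨ I]
(Q → Q) → (R → R) = 1 → I = I
¬Q → ((Q → Q) → (R → R)) = 1 → I = I
They differ because Łukasiewicz Ł3 and Kleene's strong three-valued logic K3 treat I differently under implication.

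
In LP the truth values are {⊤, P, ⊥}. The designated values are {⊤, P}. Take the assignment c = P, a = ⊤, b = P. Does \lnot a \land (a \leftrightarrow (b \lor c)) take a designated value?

No

\lnot a = \lnot ⊤ = ⊥
b \lor c = P \lor P = P
a \leftrightarrow (b \lor c) = ⊤ \leftrightarrow P = P
\lnot a \land (a \leftrightarrow (b \lor c)) = ⊥ \land P = ⊥
⊥ ∉ {⊤, P}.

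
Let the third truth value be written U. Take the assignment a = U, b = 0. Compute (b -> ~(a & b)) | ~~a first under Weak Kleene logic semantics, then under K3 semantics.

U; 1

In Weak Kleene logic: a & b = U & 0 = U
~(a & b) = ~U = U
b -> ~(a & b) = 0 -> U = U  [any arg is the third value ⇒ result is the third value]
~a = ~U = U
~~a = ~U = U
(b -> ~(a & b)) | ~~a = U | U = U
In K3: a & b = U & 0 = 0
~(a & b) = ~0 = 1
b -> ~(a & b) = 0 -> 1 = 1
~a = ~U = U
~~a = ~U = U
(b -> ~(a & b)) | ~~a = 1 | U = 1
They differ because Weak Kleene logic and K3 treat U differently under the binary connectives.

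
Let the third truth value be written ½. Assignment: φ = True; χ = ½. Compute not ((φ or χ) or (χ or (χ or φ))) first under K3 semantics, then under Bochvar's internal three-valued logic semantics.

In K3: φ or χ = True or ½ = True
χ or φ = ½ or True = True
χ or (χ or φ) = ½ or True = True
(φ or χ) or (χ or (χ or φ)) = True or True = True
not ((φ or χ) or (χ or (χ or φ))) = not True = False
In Bochvar's internal three-valued logic: φ or χ = True or ½ = ½
χ or φ = ½ or True = ½
χ or (χ or φ) = ½ or ½ = ½
(φ or χ) or (χ or (χ or φ)) = ½ or ½ = ½
not ((φ or χ) or (χ or (χ or φ))) = not ½ = ½
They differ because K3 and Bochvar's internal three-valued logic treat ½ differently under the binary connectives.

False; ½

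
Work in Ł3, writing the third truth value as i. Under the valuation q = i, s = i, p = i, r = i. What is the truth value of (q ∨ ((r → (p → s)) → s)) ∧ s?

i

p → s = i → i = ⊤
r → (p → s) = i → ⊤ = ⊤
(r → (p → s)) → s = ⊤ → i = i
q ∨ ((r → (p → s)) → s) = i ∨ i = i
(q ∨ ((r → (p → s)) → s)) ∧ s = i ∧ i = i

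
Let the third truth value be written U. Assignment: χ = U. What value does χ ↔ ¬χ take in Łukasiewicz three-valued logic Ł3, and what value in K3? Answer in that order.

In Łukasiewicz three-valued logic Ł3: ¬χ = ¬U = U
χ ↔ ¬χ = U ↔ U = True  [1 − |½−½|]
In K3: ¬χ = ¬U = U
χ ↔ ¬χ = U ↔ U = U
They differ because Łukasiewicz three-valued logic Ł3 and K3 treat U differently under implication.

True; U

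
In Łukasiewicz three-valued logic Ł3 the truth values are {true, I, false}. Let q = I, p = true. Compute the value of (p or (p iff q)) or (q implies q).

true

p iff q = true iff I = I
p or (p iff q) = true or I = true
q implies q = I implies I = true
(p or (p iff q)) or (q implies q) = true or true = true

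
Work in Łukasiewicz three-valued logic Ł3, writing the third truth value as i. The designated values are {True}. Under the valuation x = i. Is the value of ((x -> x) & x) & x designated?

x -> x = i -> i = True
(x -> x) & x = True & i = i
((x -> x) & x) & x = i & i = i
i ∉ {True}.

No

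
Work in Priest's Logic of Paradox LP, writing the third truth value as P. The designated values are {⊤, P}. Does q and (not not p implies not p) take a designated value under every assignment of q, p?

No

Countermodel: q=⊤, p=⊤ gives ⊥, which is not designated.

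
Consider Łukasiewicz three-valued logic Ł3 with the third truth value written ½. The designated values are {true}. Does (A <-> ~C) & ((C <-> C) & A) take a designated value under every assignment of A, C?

No

Countermodel: A=true, C=true gives false, which is not designated.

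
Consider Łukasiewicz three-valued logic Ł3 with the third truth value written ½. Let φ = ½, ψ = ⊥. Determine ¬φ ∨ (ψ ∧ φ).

¬φ = ¬½ = ½
ψ ∧ φ = ⊥ ∧ ½ = ⊥
¬φ ∨ (ψ ∧ φ) = ½ ∨ ⊥ = ½

½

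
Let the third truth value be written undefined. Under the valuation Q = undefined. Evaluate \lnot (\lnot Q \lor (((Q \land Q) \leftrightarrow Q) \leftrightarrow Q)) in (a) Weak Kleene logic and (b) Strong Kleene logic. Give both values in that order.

In Weak Kleene logic: \lnot Q = \lnot undefined = undefined
Q \land Q = undefined \land undefined = undefined
(Q \land Q) \leftrightarrow Q = undefined \leftrightarrow undefined = undefined
((Q \land Q) \leftrightarrow Q) \leftrightarrow Q = undefined \leftrightarrow undefined = undefined
\lnot Q \lor (((Q \land Q) \leftrightarrow Q) \leftrightarrow Q) = undefined \lor undefined = undefined
\lnot (\lnot Q \lor (((Q \land Q) \leftrightarrow Q) \leftrightarrow Q)) = \lnot undefined = undefined
In Strong Kleene logic: \lnot Q = \lnot undefined = undefined
Q \land Q = undefined \land undefined = undefined
(Q \land Q) \leftrightarrow Q = undefined \leftrightarrow undefined = undefined
((Q \land Q) \leftrightarrow Q) \leftrightarrow Q = undefined \leftrightarrow undefined = undefined
\lnot Q \lor (((Q \land Q) \leftrightarrow Q) \leftrightarrow Q) = undefined \lor undefined = undefined
\lnot (\lnot Q \lor (((Q \land Q) \leftrightarrow Q) \leftrightarrow Q)) = \lnot undefined = undefined

undefined; undefined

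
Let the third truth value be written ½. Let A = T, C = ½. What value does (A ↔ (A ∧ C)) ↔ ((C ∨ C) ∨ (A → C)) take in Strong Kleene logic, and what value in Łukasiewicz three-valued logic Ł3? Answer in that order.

In Strong Kleene logic: A ∧ C = T ∧ ½ = ½
A ↔ (A ∧ C) = T ↔ ½ = ½
C ∨ C = ½ ∨ ½ = ½
A → C = T → ½ = ½  [¬T ∨ ½]
(C ∨ C) ∨ (A → C) = ½ ∨ ½ = ½
(A ↔ (A ∧ C)) ↔ ((C ∨ C) ∨ (A → C)) = ½ ↔ ½ = ½
In Łukasiewicz three-valued logic Ł3: A ∧ C = T ∧ ½ = ½
A ↔ (A ∧ C) = T ↔ ½ = ½
C ∨ C = ½ ∨ ½ = ½
A → C = T → ½ = ½
(C ∨ C) ∨ (A → C) = ½ ∨ ½ = ½
(A ↔ (A ∧ C)) ↔ ((C ∨ C) ∨ (A → C)) = ½ ↔ ½ = T
They differ because Strong Kleene logic and Łukasiewicz three-valued logic Ł3 treat ½ differently under implication.

½; T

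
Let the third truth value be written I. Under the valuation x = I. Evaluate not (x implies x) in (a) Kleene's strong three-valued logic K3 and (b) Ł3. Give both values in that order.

I; false

In Kleene's strong three-valued logic K3: x implies x = I implies I = I  [not I or I]
not (x implies x) = not I = I
In Ł3: x implies x = I implies I = true
not (x implies x) = not true = false
They differ because Kleene's strong three-valued logic K3 and Ł3 treat I differently under implication.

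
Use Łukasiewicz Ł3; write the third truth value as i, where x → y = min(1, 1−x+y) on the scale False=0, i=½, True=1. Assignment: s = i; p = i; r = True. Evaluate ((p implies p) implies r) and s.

i

p implies p = i implies i = True  [min(1, 1−½+½)]
(p implies p) implies r = True implies True = True
((p implies p) implies r) and s = True and i = i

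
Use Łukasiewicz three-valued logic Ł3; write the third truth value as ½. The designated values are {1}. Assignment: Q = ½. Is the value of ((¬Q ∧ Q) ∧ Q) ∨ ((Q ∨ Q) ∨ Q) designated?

No

¬Q = ¬½ = ½
¬Q ∧ Q = ½ ∧ ½ = ½
(¬Q ∧ Q) ∧ Q = ½ ∧ ½ = ½
Q ∨ Q = ½ ∨ ½ = ½
(Q ∨ Q) ∨ Q = ½ ∨ ½ = ½
((¬Q ∧ Q) ∧ Q) ∨ ((Q ∨ Q) ∨ Q) = ½ ∨ ½ = ½
½ ∉ {1}.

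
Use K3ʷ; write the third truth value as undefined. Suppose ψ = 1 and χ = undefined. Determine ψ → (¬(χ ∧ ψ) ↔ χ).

undefined

χ ∧ ψ = undefined ∧ 1 = undefined
¬(χ ∧ ψ) = ¬undefined = undefined
¬(χ ∧ ψ) ↔ χ = undefined ↔ undefined = undefined
ψ → (¬(χ ∧ ψ) ↔ χ) = 1 → undefined = undefined  [any arg is the third value ⇒ result is the third value]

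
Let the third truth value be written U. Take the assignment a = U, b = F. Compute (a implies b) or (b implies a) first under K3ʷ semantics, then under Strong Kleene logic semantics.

U; T

In K3ʷ: a implies b = U implies F = U
b implies a = F implies U = U
(a implies b) or (b implies a) = U or U = U
In Strong Kleene logic: a implies b = U implies F = U
b implies a = F implies U = T
(a implies b) or (b implies a) = U or T = T
They differ because K3ʷ and Strong Kleene logic treat U differently under the binary connectives.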